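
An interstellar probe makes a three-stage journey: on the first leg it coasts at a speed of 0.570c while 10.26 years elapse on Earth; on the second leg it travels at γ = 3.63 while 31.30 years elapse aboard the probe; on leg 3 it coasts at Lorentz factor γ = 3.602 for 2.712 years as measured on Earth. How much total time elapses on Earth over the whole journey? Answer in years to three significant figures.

Δt = 127 years

Leg 1: 10.26 years is already measured on Earth.
Leg 2: γ = 3.63; Δt_2 = 3.630 × 31.30 = 113.6 years.
Leg 3: 2.712 years is already measured on Earth.
Total: 10.26 + 113.6 + 2.712 years.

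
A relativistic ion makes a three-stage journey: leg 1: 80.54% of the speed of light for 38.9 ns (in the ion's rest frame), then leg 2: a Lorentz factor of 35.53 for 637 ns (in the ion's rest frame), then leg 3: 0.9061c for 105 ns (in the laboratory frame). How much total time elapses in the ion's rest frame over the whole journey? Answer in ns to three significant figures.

τ = 720 ns

Leg 1: 38.9 ns is already measured in the ion's rest frame.
Leg 2: 637 ns is already measured in the ion's rest frame.
Leg 3: γ = 1/√(1 − 0.9061²) = 1/√0.1790 = 2.364; τ_3 = 105/2.364 = 44.42 ns.
Total: 38.90 + 637.0 + 44.42 ns.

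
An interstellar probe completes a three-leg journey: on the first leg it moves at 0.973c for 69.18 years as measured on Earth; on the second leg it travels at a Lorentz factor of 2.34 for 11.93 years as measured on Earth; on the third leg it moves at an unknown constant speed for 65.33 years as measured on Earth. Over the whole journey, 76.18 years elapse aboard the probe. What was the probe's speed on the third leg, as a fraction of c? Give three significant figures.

β = 0.537

Leg 1: γ = 1/√(1 − 0.973²) = 1/√0.05327 = 4.333; τ_1 = 69.18/4.333 = 15.97 years.
Leg 2: γ = 2.34; τ_2 = 11.93/2.340 = 5.098 years.
Leg 3: speed unknown; τ_3 = 65.33/γ_3.
Total proper time: 15.97 + 5.098 + τ_3 = 76.18, so τ_3 = 76.18 − 21.07 = 55.11 years.
γ_3 = 65.33/55.11 = 1.185; β = √(1 − 1/γ²) = √0.2883.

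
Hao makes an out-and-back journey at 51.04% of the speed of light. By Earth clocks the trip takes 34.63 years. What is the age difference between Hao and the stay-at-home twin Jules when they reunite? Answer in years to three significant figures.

Δt − τ = 4.85 years

β = 0.5104; γ = 1/√(1 − 0.5104²) = 1/√0.7395 = 1.163
Hao's elapsed proper time: τ = 34.63/1.163 = 29.78 years.
Age gap = Δt − τ = 34.63 − 29.78 years.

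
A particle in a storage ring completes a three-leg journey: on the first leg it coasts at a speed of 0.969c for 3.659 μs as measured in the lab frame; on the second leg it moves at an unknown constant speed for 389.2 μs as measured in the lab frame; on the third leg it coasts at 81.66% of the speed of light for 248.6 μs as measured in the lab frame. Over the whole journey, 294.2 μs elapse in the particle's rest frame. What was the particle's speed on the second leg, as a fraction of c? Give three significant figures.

Leg 1: γ = 1/√(1 − 0.969²) = 1/√0.06104 = 4.048; τ_1 = 3.659/4.048 = 0.9040 μs.
Leg 2: speed unknown; τ_2 = 389.2/γ_2.
Leg 3: β = 0.8166; γ = 1/√(1 − 0.8166²) = 1/√0.3332 = 1.732; τ_3 = 248.6/1.732 = 143.5 μs.
Total proper time: 0.9040 + τ_2 + 143.5 = 294.2, so τ_2 = 294.2 − 144.4 = 149.8 μs.
γ_2 = 389.2/149.8 = 2.598; β = √(1 − 1/γ²) = √0.8519.

β = 0.923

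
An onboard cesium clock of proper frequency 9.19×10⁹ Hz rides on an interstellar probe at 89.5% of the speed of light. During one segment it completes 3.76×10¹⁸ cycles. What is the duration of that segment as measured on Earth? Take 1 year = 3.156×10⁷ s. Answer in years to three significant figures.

Δt = 29.1 years

β = 0.895; γ = 1/√(1 − 0.895²) = 1/√0.1990 = 2.242
Proper time for N cycles: τ = N/f = 3.76×10¹⁸/(9.19×10⁹) = 4.091×10⁸ s = 12.96 years.
Lab-frame duration Δt = γτ = 2.242 × 12.96 = 29.06 years.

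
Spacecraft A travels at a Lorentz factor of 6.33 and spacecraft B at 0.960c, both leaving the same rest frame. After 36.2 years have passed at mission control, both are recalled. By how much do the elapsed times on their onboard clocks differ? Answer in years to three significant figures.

|τ_A − τ_B| = 4.42 years

A: γ = 6.33; τ_A = 36.2/6.330 = 5.719 years.
B: γ = 1/√(1 − 0.960²) = 25/7 ≈ 3.571; τ_B = 36.2/3.571 = 10.14 years.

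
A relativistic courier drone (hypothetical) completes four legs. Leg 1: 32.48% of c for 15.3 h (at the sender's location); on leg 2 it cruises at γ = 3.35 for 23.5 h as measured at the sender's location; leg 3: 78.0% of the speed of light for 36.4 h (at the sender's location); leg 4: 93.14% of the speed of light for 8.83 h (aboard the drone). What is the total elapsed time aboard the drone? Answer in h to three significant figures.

τ = 53.1 h

Leg 1: β = 0.3248; γ = 1/√(1 − 0.3248²) = 1/√0.8945 = 1.057; τ_1 = 15.3/1.057 = 14.47 h.
Leg 2: γ = 3.35; τ_2 = 23.5/3.350 = 7.015 h.
Leg 3: β = 0.780; γ = 1/√(1 − 0.780²) = 1/√0.3916 = 1.598; τ_3 = 36.4/1.598 = 22.78 h.
Leg 4: 8.83 h is already measured aboard the drone.
Total: 14.47 + 7.015 + 22.78 + 8.830 h.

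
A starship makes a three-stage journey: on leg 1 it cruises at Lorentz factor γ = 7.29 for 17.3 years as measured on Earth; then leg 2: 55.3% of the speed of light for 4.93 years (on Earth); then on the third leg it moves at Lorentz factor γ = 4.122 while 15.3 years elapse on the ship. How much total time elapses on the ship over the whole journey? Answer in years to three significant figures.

τ = 21.8 years

Leg 1: γ = 7.29; τ_1 = 17.3/7.290 = 2.373 years.
Leg 2: β = 0.553; γ = 1/√(1 − 0.553²) = 1/√0.6942 = 1.200; τ_2 = 4.93/1.200 = 4.108 years.
Leg 3: 15.3 years is already measured on the ship.
Total: 2.373 + 4.108 + 15.30 years.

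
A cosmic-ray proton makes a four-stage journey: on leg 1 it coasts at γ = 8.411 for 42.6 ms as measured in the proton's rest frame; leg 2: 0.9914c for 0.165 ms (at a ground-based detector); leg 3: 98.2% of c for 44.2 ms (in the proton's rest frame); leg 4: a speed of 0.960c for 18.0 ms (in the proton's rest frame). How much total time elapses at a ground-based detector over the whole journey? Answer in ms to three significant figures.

Δt = 657 ms

Leg 1: γ = 8.411; Δt_1 = 8.411 × 42.6 = 358.3 ms.
Leg 2: 0.165 ms is already measured at a ground-based detector.
Leg 3: β = 0.982; γ = 1/√(1 − 0.982²) = 1/√0.03568 = 5.294; Δt_3 = 5.294 × 44.2 = 234.0 ms.
Leg 4: γ = 1/√(1 − 0.960²) = 1/√0.07840 = 3.571; Δt_4 = 3.571 × 18.0 = 64.29 ms.
Total: 358.3 + 0.1650 + 234.0 + 64.29 ms.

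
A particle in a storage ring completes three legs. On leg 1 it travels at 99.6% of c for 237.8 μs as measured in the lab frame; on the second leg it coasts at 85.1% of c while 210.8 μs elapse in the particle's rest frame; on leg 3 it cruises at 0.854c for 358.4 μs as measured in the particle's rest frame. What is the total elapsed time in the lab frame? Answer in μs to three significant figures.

Δt = 1330 μs

Leg 1: 237.8 μs is already measured in the lab frame.
Leg 2: β = 0.851; γ = 1/√(1 − 0.851²) = 1/√0.2758 = 1.904; Δt_2 = 1.904 × 210.8 = 401.4 μs.
Leg 3: γ = 1/√(1 − 0.854²) = 1/√0.2707 = 1.922; Δt_3 = 1.922 × 358.4 = 688.9 μs.
Total: 237.8 + 401.4 + 688.9 μs.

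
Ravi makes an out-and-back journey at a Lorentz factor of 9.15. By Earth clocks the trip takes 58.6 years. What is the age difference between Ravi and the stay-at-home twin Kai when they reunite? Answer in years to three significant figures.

Δt − τ = 52.2 years

γ = 9.15
Ravi's elapsed proper time: τ = 58.6/9.150 = 6.404 years.
Age gap = Δt − τ = 58.6 − 6.404 years.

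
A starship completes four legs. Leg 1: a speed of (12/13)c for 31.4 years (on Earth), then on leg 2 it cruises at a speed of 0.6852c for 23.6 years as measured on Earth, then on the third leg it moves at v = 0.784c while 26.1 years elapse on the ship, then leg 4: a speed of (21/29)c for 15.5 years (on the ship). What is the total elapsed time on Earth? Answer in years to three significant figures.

Leg 1: 31.4 years is already measured on Earth.
Leg 2: 23.6 years is already measured on Earth.
Leg 3: γ = 1/√(1 − 0.784²) = 1/√0.3853 = 1.611; Δt_3 = 1.611 × 26.1 = 42.05 years.
Leg 4: γ = 1/√(1 − (21/29)²) = 29/20 = 1.450; Δt_4 = 1.450 × 15.5 = 22.48 years.
Total: 31.40 + 23.60 + 42.05 + 22.48 years.

Δt = 120 years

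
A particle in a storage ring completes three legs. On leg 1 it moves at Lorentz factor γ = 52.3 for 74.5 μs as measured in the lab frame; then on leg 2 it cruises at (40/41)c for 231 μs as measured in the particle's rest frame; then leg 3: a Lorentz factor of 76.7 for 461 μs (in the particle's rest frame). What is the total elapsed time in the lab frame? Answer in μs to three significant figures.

Δt = 3.65×10⁴ μs

Leg 1: 74.5 μs is already measured in the lab frame.
Leg 2: γ = 1/√(1 − (40/41)²) = 41/9 ≈ 4.556; Δt_2 = 4.556 × 231 = 1052 μs.
Leg 3: γ = 76.7; Δt_3 = 76.70 × 461 = 3.536×10⁴ μs.
Total: 74.50 + 1052 + 3.536×10⁴ μs.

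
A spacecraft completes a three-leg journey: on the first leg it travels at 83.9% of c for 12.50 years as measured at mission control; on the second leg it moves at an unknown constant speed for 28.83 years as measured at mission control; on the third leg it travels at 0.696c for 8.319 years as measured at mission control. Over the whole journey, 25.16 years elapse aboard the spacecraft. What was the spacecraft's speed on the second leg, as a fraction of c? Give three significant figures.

β = 0.903

Leg 1: β = 0.839; γ = 1/√(1 − 0.839²) = 1/√0.2961 = 1.838; τ_1 = 12.50/1.838 = 6.802 years.
Leg 2: speed unknown; τ_2 = 28.83/γ_2.
Leg 3: γ = 1/√(1 − 0.696²) = 1/√0.5156 = 1.393; τ_3 = 8.319/1.393 = 5.973 years.
Total proper time: 6.802 + τ_2 + 5.973 = 25.16, so τ_2 = 25.16 − 12.78 = 12.38 years.
γ_2 = 28.83/12.38 = 2.328; β = √(1 − 1/γ²) = √0.8155.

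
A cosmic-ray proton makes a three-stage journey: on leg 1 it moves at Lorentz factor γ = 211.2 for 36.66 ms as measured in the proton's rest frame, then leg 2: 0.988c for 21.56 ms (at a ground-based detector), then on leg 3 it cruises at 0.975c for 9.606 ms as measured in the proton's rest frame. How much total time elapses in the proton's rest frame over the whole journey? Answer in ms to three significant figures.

Leg 1: 36.66 ms is already measured in the proton's rest frame.
Leg 2: γ = 1/√(1 − 0.988²) = 1/√0.02386 = 6.474; τ_2 = 21.56/6.474 = 3.330 ms.
Leg 3: 9.606 ms is already measured in the proton's rest frame.
Total: 36.66 + 3.330 + 9.606 ms.

τ = 49.6 ms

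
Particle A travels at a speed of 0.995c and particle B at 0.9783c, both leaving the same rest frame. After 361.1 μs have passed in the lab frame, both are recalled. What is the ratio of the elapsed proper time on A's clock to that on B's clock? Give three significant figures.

τ_A/τ_B = 0.482

A: γ = 1/√(1 − 0.995²) = 1/√0.009975 = 10.01. B: γ = 1/√(1 − 0.9783²) = 1/√0.04293 = 4.826.
τ_A/τ_B = γ_B/γ_A = 4.826/10.01 = 0.4820, so τ_A/τ_B = 0.4820.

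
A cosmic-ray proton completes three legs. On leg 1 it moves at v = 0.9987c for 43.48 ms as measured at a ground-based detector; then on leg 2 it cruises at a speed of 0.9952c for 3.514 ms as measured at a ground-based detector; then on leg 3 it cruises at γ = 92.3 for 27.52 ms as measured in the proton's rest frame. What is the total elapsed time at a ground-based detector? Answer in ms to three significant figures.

Leg 1: 43.48 ms is already measured at a ground-based detector.
Leg 2: 3.514 ms is already measured at a ground-based detector.
Leg 3: γ = 92.3; Δt_3 = 92.30 × 27.52 = 2540 ms.
Total: 43.48 + 3.514 + 2540 ms.

Δt = 2590 ms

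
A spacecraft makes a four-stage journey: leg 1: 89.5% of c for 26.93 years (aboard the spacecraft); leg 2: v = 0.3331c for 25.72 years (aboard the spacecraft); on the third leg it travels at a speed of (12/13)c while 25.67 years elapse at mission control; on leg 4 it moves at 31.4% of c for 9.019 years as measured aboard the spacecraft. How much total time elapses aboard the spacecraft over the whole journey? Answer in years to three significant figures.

τ = 71.5 years

Leg 1: 26.93 years is already measured aboard the spacecraft.
Leg 2: 25.72 years is already measured aboard the spacecraft.
Leg 3: γ = 1/√(1 − (12/13)²) = 13/5 = 2.600; τ_3 = 25.67/2.600 = 9.873 years.
Leg 4: 9.019 years is already measured aboard the spacecraft.
Total: 26.93 + 25.72 + 9.873 + 9.019 years.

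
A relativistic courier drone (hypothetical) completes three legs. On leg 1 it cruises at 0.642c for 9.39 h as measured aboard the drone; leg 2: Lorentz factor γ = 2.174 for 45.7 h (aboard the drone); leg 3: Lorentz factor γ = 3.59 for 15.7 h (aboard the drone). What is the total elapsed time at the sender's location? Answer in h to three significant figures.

Leg 1: γ = 1/√(1 − 0.642²) = 1/√0.5878 = 1.304; Δt_1 = 1.304 × 9.39 = 12.25 h.
Leg 2: γ = 2.174; Δt_2 = 2.174 × 45.7 = 99.35 h.
Leg 3: γ = 3.59; Δt_3 = 3.590 × 15.7 = 56.36 h.
Total: 12.25 + 99.35 + 56.36 h.

Δt = 168 h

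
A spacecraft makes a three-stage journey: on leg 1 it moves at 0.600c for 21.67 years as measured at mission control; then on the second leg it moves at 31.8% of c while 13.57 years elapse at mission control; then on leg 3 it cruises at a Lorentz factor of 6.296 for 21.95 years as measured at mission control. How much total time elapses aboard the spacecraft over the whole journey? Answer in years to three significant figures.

Leg 1: γ = 1/√(1 − 0.600²) = 5/4 = 1.250; τ_1 = 21.67/1.250 = 17.34 years.
Leg 2: β = 0.318; γ = 1/√(1 − 0.318²) = 1/√0.8989 = 1.055; τ_2 = 13.57/1.055 = 12.87 years.
Leg 3: γ = 6.296; τ_3 = 21.95/6.296 = 3.486 years.
Total: 17.34 + 12.87 + 3.486 years.

τ = 33.7 years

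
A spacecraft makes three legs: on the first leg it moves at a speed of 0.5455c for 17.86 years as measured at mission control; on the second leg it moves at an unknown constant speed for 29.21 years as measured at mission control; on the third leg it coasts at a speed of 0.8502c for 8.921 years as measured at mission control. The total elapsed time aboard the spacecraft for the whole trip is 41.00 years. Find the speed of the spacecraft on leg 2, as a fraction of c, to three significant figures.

β = 0.683

Leg 1: γ = 1/√(1 − 0.5455²) = 1/√0.7024 = 1.193; τ_1 = 17.86/1.193 = 14.97 years.
Leg 2: speed unknown; τ_2 = 29.21/γ_2.
Leg 3: γ = 1/√(1 − 0.8502²) = 1/√0.2772 = 1.899; τ_3 = 8.921/1.899 = 4.697 years.
Total proper time: 14.97 + τ_2 + 4.697 = 41.00, so τ_2 = 41.00 − 19.67 = 21.33 years.
γ_2 = 29.21/21.33 = 1.369; β = √(1 − 1/γ²) = √0.4665.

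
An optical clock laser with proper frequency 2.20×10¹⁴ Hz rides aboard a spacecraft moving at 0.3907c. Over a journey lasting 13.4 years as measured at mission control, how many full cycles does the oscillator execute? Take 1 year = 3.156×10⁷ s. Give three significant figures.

γ = 1/√(1 − 0.3907²) = 1/√0.8474 = 1.086
The oscillator's own cycle count is N = f × τ where τ is the proper time aboard the spacecraft. τ = Δt/γ = 13.4/1.086 = 12.33 years = 3.893×10⁸ s.
N = 2.20×10¹⁴ × 3.893×10⁸ = 8.564×10²².

N = 8.56×10²²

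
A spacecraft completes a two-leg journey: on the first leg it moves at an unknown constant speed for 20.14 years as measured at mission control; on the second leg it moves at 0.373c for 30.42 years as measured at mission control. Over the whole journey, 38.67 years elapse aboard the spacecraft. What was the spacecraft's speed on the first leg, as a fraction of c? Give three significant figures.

β = 0.855

Leg 1: speed unknown; τ_1 = 20.14/γ_1.
Leg 2: γ = 1/√(1 − 0.373²) = 1/√0.8609 = 1.078; τ_2 = 30.42/1.078 = 28.22 years.
Total proper time: τ_1 + 28.22 = 38.67, so τ_1 = 38.67 − 28.22 = 10.45 years.
γ_1 = 20.14/10.45 = 1.928; β = √(1 − 1/γ²) = √0.7310.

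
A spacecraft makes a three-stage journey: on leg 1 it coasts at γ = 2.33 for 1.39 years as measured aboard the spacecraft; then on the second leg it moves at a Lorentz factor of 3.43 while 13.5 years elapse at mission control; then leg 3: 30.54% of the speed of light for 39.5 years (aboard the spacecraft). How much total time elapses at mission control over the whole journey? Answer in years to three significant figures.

Δt = 58.2 years

Leg 1: γ = 2.33; Δt_1 = 2.330 × 1.39 = 3.239 years.
Leg 2: 13.5 years is already measured at mission control.
Leg 3: β = 0.3054; γ = 1/√(1 − 0.3054²) = 1/√0.9067 = 1.050; Δt_3 = 1.050 × 39.5 = 41.48 years.
Total: 3.239 + 13.50 + 41.48 years.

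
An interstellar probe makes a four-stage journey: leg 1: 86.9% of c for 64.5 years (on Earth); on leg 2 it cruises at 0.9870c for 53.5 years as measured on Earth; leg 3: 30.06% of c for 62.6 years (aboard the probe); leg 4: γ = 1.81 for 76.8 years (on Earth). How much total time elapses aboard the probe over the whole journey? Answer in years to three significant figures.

τ = 146 years

Leg 1: β = 0.869; γ = 1/√(1 − 0.869²) = 1/√0.2448 = 2.021; τ_1 = 64.5/2.021 = 31.92 years.
Leg 2: γ = 1/√(1 − 0.9870²) = 1/√0.02583 = 6.222; τ_2 = 53.5/6.222 = 8.599 years.
Leg 3: 62.6 years is already measured aboard the probe.
Leg 4: γ = 1.81; τ_4 = 76.8/1.810 = 42.43 years.
Total: 31.92 + 8.599 + 62.60 + 42.43 years.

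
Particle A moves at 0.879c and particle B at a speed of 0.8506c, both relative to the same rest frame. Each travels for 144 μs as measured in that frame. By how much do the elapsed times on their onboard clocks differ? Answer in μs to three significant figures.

A: γ = 1/√(1 − 0.879²) = 1/√0.2274 = 2.097; τ_A = 144/2.097 = 68.66 μs.
B: γ = 1/√(1 − 0.8506²) = 1/√0.2765 = 1.902; τ_B = 144/1.902 = 75.72 μs.

|τ_A − τ_B| = 7.05 μs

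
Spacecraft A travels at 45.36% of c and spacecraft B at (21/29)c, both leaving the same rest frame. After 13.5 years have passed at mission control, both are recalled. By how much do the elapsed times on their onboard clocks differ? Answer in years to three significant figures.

|τ_A − τ_B| = 2.72 years

A: β = 0.4536; γ = 1/√(1 − 0.4536²) = 1/√0.7942 = 1.122; τ_A = 13.5/1.122 = 12.03 years.
B: γ = 1/√(1 − (21/29)²) = 29/20 = 1.450; τ_B = 13.5/1.450 = 9.310 years.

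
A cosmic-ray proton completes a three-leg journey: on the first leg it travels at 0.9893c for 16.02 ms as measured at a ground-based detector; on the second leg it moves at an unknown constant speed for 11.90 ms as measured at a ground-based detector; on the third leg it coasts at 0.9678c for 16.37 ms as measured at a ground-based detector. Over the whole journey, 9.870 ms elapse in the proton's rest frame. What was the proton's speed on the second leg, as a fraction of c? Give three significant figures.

Leg 1: γ = 1/√(1 − 0.9893²) = 1/√0.02129 = 6.854; τ_1 = 16.02/6.854 = 2.337 ms.
Leg 2: speed unknown; τ_2 = 11.90/γ_2.
Leg 3: γ = 1/√(1 − 0.9678²) = 1/√0.06336 = 3.973; τ_3 = 16.37/3.973 = 4.121 ms.
Total proper time: 2.337 + τ_2 + 4.121 = 9.870, so τ_2 = 9.870 − 6.458 = 3.412 ms.
γ_2 = 11.90/3.412 = 3.488; β = √(1 − 1/γ²) = √0.9178.

β = 0.958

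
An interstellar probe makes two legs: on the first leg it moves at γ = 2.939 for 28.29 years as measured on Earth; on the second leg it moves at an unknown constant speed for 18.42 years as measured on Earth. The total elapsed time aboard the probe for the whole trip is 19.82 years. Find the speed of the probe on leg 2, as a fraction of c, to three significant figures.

Leg 1: γ = 2.939; τ_1 = 28.29/2.939 = 9.626 years.
Leg 2: speed unknown; τ_2 = 18.42/γ_2.
Total proper time: 9.626 + τ_2 = 19.82, so τ_2 = 19.82 − 9.626 = 10.19 years.
γ_2 = 18.42/10.19 = 1.807; β = √(1 − 1/γ²) = √0.6937.

β = 0.833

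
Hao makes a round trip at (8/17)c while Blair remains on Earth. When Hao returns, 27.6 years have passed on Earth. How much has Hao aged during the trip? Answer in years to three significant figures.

τ = 24.4 years

γ = 1/√(1 − (8/17)²) = 17/15 ≈ 1.133
Hao's clock measures proper time along the trip: τ = Δt/γ = 27.6/1.133 years.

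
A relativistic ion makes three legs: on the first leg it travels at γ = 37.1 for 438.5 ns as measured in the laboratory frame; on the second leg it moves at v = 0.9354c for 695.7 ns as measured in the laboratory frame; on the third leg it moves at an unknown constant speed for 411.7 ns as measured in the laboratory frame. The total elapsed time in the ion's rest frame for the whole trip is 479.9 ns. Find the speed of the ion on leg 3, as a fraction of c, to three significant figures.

β = 0.842

Leg 1: γ = 37.1; τ_1 = 438.5/37.10 = 11.82 ns.
Leg 2: γ = 1/√(1 − 0.9354²) = 1/√0.1250 = 2.828; τ_2 = 695.7/2.828 = 246.0 ns.
Leg 3: speed unknown; τ_3 = 411.7/γ_3.
Total proper time: 11.82 + 246.0 + τ_3 = 479.9, so τ_3 = 479.9 − 257.8 = 222.1 ns.
γ_3 = 411.7/222.1 = 1.854; β = √(1 − 1/γ²) = √0.7090.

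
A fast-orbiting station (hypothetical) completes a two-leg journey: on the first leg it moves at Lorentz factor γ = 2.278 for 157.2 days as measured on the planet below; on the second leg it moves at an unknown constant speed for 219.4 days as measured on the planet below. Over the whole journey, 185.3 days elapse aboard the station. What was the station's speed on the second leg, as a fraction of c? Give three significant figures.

Leg 1: γ = 2.278; τ_1 = 157.2/2.278 = 69.01 days.
Leg 2: speed unknown; τ_2 = 219.4/γ_2.
Total proper time: 69.01 + τ_2 = 185.3, so τ_2 = 185.3 − 69.01 = 116.3 days.
γ_2 = 219.4/116.3 = 1.887; β = √(1 − 1/γ²) = √0.7191.

β = 0.848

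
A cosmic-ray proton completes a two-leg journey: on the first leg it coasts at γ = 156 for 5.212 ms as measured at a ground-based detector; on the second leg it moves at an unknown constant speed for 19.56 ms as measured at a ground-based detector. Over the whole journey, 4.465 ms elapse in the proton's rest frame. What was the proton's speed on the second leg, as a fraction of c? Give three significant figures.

Leg 1: γ = 156; τ_1 = 5.212/156.0 = 0.03341 ms.
Leg 2: speed unknown; τ_2 = 19.56/γ_2.
Total proper time: 0.03341 + τ_2 = 4.465, so τ_2 = 4.465 − 0.03341 = 4.432 ms.
γ_2 = 19.56/4.432 = 4.414; β = √(1 − 1/γ²) = √0.9487.

β = 0.974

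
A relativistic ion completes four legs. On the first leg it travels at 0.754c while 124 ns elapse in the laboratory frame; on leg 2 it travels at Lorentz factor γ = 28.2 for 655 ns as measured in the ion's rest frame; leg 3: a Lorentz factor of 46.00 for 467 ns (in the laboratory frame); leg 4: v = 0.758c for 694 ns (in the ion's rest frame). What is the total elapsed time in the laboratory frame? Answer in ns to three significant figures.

Δt = 2.01×10⁴ ns

Leg 1: 124 ns is already measured in the laboratory frame.
Leg 2: γ = 28.2; Δt_2 = 28.20 × 655 = 1.847×10⁴ ns.
Leg 3: 467 ns is already measured in the laboratory frame.
Leg 4: γ = 1/√(1 − 0.758²) = 1/√0.4254 = 1.533; Δt_4 = 1.533 × 694 = 1064 ns.
Total: 124.0 + 1.847×10⁴ + 467.0 + 1064 ns.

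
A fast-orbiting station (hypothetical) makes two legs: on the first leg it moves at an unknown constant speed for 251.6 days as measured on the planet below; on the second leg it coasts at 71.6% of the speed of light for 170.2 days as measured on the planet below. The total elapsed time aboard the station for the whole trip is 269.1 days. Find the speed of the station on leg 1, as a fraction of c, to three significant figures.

β = 0.802

Leg 1: speed unknown; τ_1 = 251.6/γ_1.
Leg 2: β = 0.716; γ = 1/√(1 − 0.716²) = 1/√0.4873 = 1.432; τ_2 = 170.2/1.432 = 118.8 days.
Total proper time: τ_1 + 118.8 = 269.1, so τ_1 = 269.1 − 118.8 = 150.3 days.
γ_1 = 251.6/150.3 = 1.674; β = √(1 − 1/γ²) = √0.6432.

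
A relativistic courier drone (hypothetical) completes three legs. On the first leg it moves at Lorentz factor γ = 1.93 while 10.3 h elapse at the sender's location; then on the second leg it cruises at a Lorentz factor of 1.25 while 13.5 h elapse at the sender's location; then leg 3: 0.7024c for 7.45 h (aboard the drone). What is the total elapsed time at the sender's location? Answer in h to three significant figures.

Δt = 34.3 h

Leg 1: 10.3 h is already measured at the sender's location.
Leg 2: 13.5 h is already measured at the sender's location.
Leg 3: γ = 1/√(1 − 0.7024²) = 1/√0.5066 = 1.405; Δt_3 = 1.405 × 7.45 = 10.47 h.
Total: 10.30 + 13.50 + 10.47 h.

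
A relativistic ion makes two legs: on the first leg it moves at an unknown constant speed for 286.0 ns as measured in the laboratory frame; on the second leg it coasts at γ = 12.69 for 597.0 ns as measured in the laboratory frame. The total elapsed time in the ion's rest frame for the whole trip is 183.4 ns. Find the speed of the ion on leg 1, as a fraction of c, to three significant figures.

Leg 1: speed unknown; τ_1 = 286.0/γ_1.
Leg 2: γ = 12.69; τ_2 = 597.0/12.69 = 47.04 ns.
Total proper time: τ_1 + 47.04 = 183.4, so τ_1 = 183.4 − 47.04 = 136.4 ns.
γ_1 = 286.0/136.4 = 2.097; β = √(1 − 1/γ²) = √0.7727.

β = 0.879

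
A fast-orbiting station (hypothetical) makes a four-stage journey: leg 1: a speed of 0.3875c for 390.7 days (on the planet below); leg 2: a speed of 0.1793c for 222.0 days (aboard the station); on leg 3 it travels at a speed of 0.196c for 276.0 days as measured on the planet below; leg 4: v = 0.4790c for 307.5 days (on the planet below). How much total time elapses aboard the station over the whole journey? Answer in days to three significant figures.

Leg 1: γ = 1/√(1 − 0.3875²) = 1/√0.8498 = 1.085; τ_1 = 390.7/1.085 = 360.2 days.
Leg 2: 222.0 days is already measured aboard the station.
Leg 3: γ = 1/√(1 − 0.196²) = 1/√0.9616 = 1.020; τ_3 = 276.0/1.020 = 270.6 days.
Leg 4: γ = 1/√(1 − 0.4790²) = 1/√0.7706 = 1.139; τ_4 = 307.5/1.139 = 269.9 days.
Total: 360.2 + 222.0 + 270.6 + 269.9 days.

τ = 1120 days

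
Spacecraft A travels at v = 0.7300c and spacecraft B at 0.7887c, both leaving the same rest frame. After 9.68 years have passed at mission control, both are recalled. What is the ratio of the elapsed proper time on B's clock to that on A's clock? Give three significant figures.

τ_B/τ_A = 0.900

A: γ = 1/√(1 − 0.7300²) = 1/√0.4671 = 1.463. B: γ = 1/√(1 − 0.7887²) = 1/√0.3780 = 1.627.
τ_A/τ_B = γ_B/γ_A = 1.627/1.463 = 1.112, so τ_B/τ_A = 0.8995.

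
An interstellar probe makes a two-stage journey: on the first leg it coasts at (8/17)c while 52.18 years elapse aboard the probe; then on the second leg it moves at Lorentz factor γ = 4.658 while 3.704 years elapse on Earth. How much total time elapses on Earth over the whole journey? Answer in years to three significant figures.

Δt = 62.8 years

Leg 1: γ = 1/√(1 − (8/17)²) = 17/15 ≈ 1.133; Δt_1 = 1.133 × 52.18 = 59.14 years.
Leg 2: 3.704 years is already measured on Earth.
Total: 59.14 + 3.704 years.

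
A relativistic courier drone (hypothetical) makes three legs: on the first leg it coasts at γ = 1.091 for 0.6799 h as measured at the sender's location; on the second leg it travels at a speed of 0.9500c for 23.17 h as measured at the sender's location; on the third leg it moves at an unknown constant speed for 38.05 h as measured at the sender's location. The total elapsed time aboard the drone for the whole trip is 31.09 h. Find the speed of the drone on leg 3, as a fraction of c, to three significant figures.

Leg 1: γ = 1.091; τ_1 = 0.6799/1.091 = 0.6232 h.
Leg 2: γ = 1/√(1 − 0.9500²) = 1/√0.09750 = 3.203; τ_2 = 23.17/3.203 = 7.235 h.
Leg 3: speed unknown; τ_3 = 38.05/γ_3.
Total proper time: 0.6232 + 7.235 + τ_3 = 31.09, so τ_3 = 31.09 − 7.858 = 23.23 h.
γ_3 = 38.05/23.23 = 1.638; β = √(1 − 1/γ²) = √0.6272.

β = 0.792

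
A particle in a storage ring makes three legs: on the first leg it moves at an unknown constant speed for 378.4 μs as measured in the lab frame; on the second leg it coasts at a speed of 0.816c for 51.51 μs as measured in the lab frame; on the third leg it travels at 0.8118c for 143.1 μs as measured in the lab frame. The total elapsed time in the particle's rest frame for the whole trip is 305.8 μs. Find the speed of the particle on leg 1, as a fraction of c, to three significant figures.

Leg 1: speed unknown; τ_1 = 378.4/γ_1.
Leg 2: γ = 1/√(1 − 0.816²) = 1/√0.3341 = 1.730; τ_2 = 51.51/1.730 = 29.78 μs.
Leg 3: γ = 1/√(1 − 0.8118²) = 1/√0.3410 = 1.713; τ_3 = 143.1/1.713 = 83.56 μs.
Total proper time: τ_1 + 29.78 + 83.56 = 305.8, so τ_1 = 305.8 − 113.3 = 192.5 μs.
γ_1 = 378.4/192.5 = 1.966; β = √(1 − 1/γ²) = √0.7413.

β = 0.861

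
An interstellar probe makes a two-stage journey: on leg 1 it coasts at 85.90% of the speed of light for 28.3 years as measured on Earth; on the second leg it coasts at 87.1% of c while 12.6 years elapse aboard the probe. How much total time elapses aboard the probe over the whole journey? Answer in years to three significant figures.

τ = 27.1 years

Leg 1: β = 0.8590; γ = 1/√(1 − 0.8590²) = 1/√0.2621 = 1.953; τ_1 = 28.3/1.953 = 14.49 years.
Leg 2: 12.6 years is already measured aboard the probe.
Total: 14.49 + 12.60 years.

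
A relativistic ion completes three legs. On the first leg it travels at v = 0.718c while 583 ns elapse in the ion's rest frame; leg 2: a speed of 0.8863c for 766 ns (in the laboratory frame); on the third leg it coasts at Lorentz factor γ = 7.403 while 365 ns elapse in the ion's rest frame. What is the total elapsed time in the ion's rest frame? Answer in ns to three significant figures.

τ = 1300 ns

Leg 1: 583 ns is already measured in the ion's rest frame.
Leg 2: γ = 1/√(1 − 0.8863²) = 1/√0.2145 = 2.159; τ_2 = 766/2.159 = 354.7 ns.
Leg 3: 365 ns is already measured in the ion's rest frame.
Total: 583.0 + 354.7 + 365.0 ns.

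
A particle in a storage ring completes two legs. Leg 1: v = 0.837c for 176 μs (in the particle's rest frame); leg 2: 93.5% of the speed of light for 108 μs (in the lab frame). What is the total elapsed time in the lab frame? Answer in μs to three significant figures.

Leg 1: γ = 1/√(1 − 0.837²) = 1/√0.2994 = 1.827; Δt_1 = 1.827 × 176 = 321.6 μs.
Leg 2: 108 μs is already measured in the lab frame.
Total: 321.6 + 108.0 μs.

Δt = 430 μs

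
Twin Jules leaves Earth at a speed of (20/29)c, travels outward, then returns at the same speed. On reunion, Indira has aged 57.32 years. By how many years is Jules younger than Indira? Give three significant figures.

Δt − τ = 15.8 years

γ = 1/√(1 − (20/29)²) = 29/21 ≈ 1.381
Jules's elapsed proper time: τ = 57.32/1.381 = 41.51 years.
Age gap = Δt − τ = 57.32 − 41.51 years.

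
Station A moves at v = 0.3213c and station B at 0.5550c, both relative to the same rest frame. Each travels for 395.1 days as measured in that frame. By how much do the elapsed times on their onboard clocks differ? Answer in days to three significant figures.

A: γ = 1/√(1 − 0.3213²) = 1/√0.8968 = 1.056; τ_A = 395.1/1.056 = 374.2 days.
B: γ = 1/√(1 − 0.5550²) = 1/√0.6920 = 1.202; τ_B = 395.1/1.202 = 328.7 days.

|τ_A − τ_B| = 45.5 days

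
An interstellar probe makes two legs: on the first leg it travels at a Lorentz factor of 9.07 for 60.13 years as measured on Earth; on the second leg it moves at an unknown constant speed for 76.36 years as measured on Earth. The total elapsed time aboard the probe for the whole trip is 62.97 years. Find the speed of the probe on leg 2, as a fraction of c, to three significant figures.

β = 0.675

Leg 1: γ = 9.07; τ_1 = 60.13/9.070 = 6.630 years.
Leg 2: speed unknown; τ_2 = 76.36/γ_2.
Total proper time: 6.630 + τ_2 = 62.97, so τ_2 = 62.97 − 6.630 = 56.34 years.
γ_2 = 76.36/56.34 = 1.355; β = √(1 − 1/γ²) = √0.4556.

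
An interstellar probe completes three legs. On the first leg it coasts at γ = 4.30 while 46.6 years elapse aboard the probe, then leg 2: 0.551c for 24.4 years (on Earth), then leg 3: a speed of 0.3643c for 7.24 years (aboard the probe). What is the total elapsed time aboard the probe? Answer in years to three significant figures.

Leg 1: 46.6 years is already measured aboard the probe.
Leg 2: γ = 1/√(1 − 0.551²) = 1/√0.6964 = 1.198; τ_2 = 24.4/1.198 = 20.36 years.
Leg 3: 7.24 years is already measured aboard the probe.
Total: 46.60 + 20.36 + 7.240 years.

τ = 74.2 years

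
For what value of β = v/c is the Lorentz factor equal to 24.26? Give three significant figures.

β = 0.999

β = √(1 − 1/γ²) = √(1 − 1/24.26²) = √(1 − 0.001699) = √0.9983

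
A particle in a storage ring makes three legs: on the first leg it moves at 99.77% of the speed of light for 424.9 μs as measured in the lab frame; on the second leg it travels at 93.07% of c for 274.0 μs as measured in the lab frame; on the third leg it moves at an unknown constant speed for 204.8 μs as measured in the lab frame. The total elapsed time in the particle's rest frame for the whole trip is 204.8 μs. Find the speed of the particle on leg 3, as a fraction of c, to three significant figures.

Leg 1: β = 0.9977; γ = 1/√(1 − 0.9977²) = 1/√0.004595 = 14.75; τ_1 = 424.9/14.75 = 28.80 μs.
Leg 2: β = 0.9307; γ = 1/√(1 − 0.9307²) = 1/√0.1338 = 2.734; τ_2 = 274.0/2.734 = 100.2 μs.
Leg 3: speed unknown; τ_3 = 204.8/γ_3.
Total proper time: 28.80 + 100.2 + τ_3 = 204.8, so τ_3 = 204.8 − 129.0 = 75.77 μs.
γ_3 = 204.8/75.77 = 2.703; β = √(1 − 1/γ²) = √0.8631.

β = 0.929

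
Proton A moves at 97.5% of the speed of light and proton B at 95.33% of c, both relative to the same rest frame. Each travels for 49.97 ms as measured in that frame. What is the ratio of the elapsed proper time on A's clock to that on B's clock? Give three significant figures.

τ_A/τ_B = 0.736

A: β = 0.975; γ = 1/√(1 − 0.975²) = 1/√0.04938 = 4.500. B: β = 0.9533; γ = 1/√(1 − 0.9533²) = 1/√0.09122 = 3.311.
τ_A/τ_B = γ_B/γ_A = 3.311/4.500 = 0.7357, so τ_A/τ_B = 0.7357.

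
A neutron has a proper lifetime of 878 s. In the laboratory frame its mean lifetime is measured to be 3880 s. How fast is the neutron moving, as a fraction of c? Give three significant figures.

β = 0.974

γ = Δt/τ₀ = 3880/878 = 4.419
β = √(1 − 1/γ²) = √(1 − 0.05121) = √0.9488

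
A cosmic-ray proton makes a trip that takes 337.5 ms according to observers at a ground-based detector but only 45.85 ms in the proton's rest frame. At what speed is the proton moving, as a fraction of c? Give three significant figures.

v = 0.991c

The proper time is measured in the proton's rest frame (both events occur at the proton's location); Δt is measured at a ground-based detector. γ = Δt/τ = 337.5/45.85 = 7.361.
β = √(1 − 1/γ²) = √(1 − 0.01846) = √0.9815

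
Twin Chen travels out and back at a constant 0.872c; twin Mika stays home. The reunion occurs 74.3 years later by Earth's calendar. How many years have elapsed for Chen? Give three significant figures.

γ = 1/√(1 − 0.872²) = 1/√0.2396 = 2.043
Chen's clock measures proper time along the trip: τ = Δt/γ = 74.3/2.043 years.

τ = 36.4 years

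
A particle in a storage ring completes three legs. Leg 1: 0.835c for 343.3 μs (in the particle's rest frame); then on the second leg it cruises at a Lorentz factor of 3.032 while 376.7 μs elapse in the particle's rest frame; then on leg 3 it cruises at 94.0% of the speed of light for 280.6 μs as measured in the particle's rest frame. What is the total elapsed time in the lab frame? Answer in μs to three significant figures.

Δt = 2590 μs

Leg 1: γ = 1/√(1 − 0.835²) = 1/√0.3028 = 1.817; Δt_1 = 1.817 × 343.3 = 623.9 μs.
Leg 2: γ = 3.032; Δt_2 = 3.032 × 376.7 = 1142 μs.
Leg 3: β = 0.940; γ = 1/√(1 − 0.940²) = 1/√0.1164 = 2.931; Δt_3 = 2.931 × 280.6 = 822.5 μs.
Total: 623.9 + 1142 + 822.5 μs.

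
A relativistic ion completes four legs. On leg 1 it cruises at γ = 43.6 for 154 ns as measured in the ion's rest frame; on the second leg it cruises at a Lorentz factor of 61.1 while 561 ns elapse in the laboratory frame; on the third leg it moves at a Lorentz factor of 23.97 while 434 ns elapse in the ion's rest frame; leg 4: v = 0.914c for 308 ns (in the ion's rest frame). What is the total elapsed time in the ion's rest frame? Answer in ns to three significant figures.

τ = 905 ns

Leg 1: 154 ns is already measured in the ion's rest frame.
Leg 2: γ = 61.1; τ_2 = 561/61.10 = 9.182 ns.
Leg 3: 434 ns is already measured in the ion's rest frame.
Leg 4: 308 ns is already measured in the ion's rest frame.
Total: 154.0 + 9.182 + 434.0 + 308.0 ns.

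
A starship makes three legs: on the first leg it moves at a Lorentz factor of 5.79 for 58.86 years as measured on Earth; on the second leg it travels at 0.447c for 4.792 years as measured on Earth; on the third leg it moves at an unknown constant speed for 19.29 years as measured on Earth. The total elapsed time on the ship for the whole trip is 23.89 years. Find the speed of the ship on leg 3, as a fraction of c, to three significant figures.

β = 0.872

Leg 1: γ = 5.79; τ_1 = 58.86/5.790 = 10.17 years.
Leg 2: γ = 1/√(1 − 0.447²) = 1/√0.8002 = 1.118; τ_2 = 4.792/1.118 = 4.287 years.
Leg 3: speed unknown; τ_3 = 19.29/γ_3.
Total proper time: 10.17 + 4.287 + τ_3 = 23.89, so τ_3 = 23.89 − 14.45 = 9.438 years.
γ_3 = 19.29/9.438 = 2.044; β = √(1 − 1/γ²) = √0.7606.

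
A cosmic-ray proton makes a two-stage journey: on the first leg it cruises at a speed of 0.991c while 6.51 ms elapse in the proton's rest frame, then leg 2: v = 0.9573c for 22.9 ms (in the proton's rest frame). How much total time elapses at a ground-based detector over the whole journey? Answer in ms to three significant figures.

Δt = 128 ms

Leg 1: γ = 1/√(1 − 0.991²) = 1/√0.01792 = 7.470; Δt_1 = 7.470 × 6.51 = 48.63 ms.
Leg 2: γ = 1/√(1 − 0.9573²) = 1/√0.08358 = 3.459; Δt_2 = 3.459 × 22.9 = 79.21 ms.
Total: 48.63 + 79.21 ms.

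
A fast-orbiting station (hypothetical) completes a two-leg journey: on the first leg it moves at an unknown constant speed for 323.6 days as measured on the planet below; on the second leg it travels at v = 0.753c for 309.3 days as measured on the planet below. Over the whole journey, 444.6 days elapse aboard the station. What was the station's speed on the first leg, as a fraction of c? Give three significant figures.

β = 0.667

Leg 1: speed unknown; τ_1 = 323.6/γ_1.
Leg 2: γ = 1/√(1 − 0.753²) = 1/√0.4330 = 1.520; τ_2 = 309.3/1.520 = 203.5 days.
Total proper time: τ_1 + 203.5 = 444.6, so τ_1 = 444.6 − 203.5 = 241.1 days.
γ_1 = 323.6/241.1 = 1.342; β = √(1 − 1/γ²) = √0.4450.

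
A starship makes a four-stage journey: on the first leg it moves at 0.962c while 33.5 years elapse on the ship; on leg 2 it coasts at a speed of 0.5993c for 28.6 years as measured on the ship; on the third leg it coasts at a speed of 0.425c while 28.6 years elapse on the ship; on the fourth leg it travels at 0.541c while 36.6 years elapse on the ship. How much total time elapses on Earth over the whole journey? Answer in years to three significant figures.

Leg 1: γ = 1/√(1 − 0.962²) = 1/√0.07456 = 3.662; Δt_1 = 3.662 × 33.5 = 122.7 years.
Leg 2: γ = 1/√(1 − 0.5993²) = 1/√0.6408 = 1.249; Δt_2 = 1.249 × 28.6 = 35.73 years.
Leg 3: γ = 1/√(1 − 0.425²) = 1/√0.8194 = 1.105; Δt_3 = 1.105 × 28.6 = 31.60 years.
Leg 4: γ = 1/√(1 − 0.541²) = 1/√0.7073 = 1.189; Δt_4 = 1.189 × 36.6 = 43.52 years.
Total: 122.7 + 35.73 + 31.60 + 43.52 years.

Δt = 234 years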